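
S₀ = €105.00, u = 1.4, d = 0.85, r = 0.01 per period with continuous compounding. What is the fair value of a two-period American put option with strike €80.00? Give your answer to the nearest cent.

€2.04

Risk-neutral probability p = (e^0.01 − 0.85)/(1.4 − 0.85) = 0.1601/0.5500 = 0.2910
Terminal stock prices: S_uu = 205.8, S_ud = 125, S_dd = 75.86
Terminal payoffs (K − S): max(-125.8, 0) = 0, max(-44.95, 0) = 0, max(4.138, 0) = 4.138
Node u (S = 147): continuation = e^(−0.01)·[0.2910·0.0000 + 0.7090·0.0000] = 0.0000; exercise value = 0.0000 ≤ continuation, so V_u = 0.0000
Node d (S = 89.25): continuation = e^(−0.01)·[0.2910·0.0000 + 0.7090·4.1375] = 2.9043; exercise value = 0.0000 ≤ continuation, so V_d = 2.9043
Node 0 (S = 105): continuation = e^(−0.01)·[0.2910·0.0000 + 0.7090·2.9043] = 2.0387; exercise value = 0.0000 ≤ continuation, so V_0 = 2.0387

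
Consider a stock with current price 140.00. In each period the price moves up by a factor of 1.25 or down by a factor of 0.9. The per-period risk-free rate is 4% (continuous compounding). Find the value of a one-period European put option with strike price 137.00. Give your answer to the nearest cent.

6.32

Risk-neutral probability p = (e^0.04 − 0.9)/(1.25 − 0.9) = 0.1408/0.3500 = 0.4023
Terminal stock prices: S_u = 175, S_d = 126
Terminal payoffs (K − S): max(-38, 0) = 0, max(11, 0) = 11
Node 0 (S = 140): V_0 = e^(−0.04)·[0.4023·0.0000 + 0.5977·11.0000] = 6.3167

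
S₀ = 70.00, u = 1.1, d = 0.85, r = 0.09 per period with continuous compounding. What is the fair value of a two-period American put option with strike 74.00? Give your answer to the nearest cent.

Risk-neutral probability p = (e^0.09 − 0.85)/(1.1 − 0.85) = 0.2442/0.2500 = 0.9767
Terminal stock prices: S_uu = 84.7, S_ud = 65.45, S_dd = 50.57
Terminal payoffs (K − S): max(-10.7, 0) = 0, max(8.55, 0) = 8.55, max(23.43, 0) = 23.43
Node u (S = 77): continuation = e^(−0.09)·[0.9767·0.0000 + 0.0233·8.5500] = 0.1821; exercise value = 0.0000 ≤ continuation, so V_u = 0.1821
Node d (S = 59.5): continuation = e^(−0.09)·[0.9767·8.5500 + 0.0233·23.4250] = 8.1309; exercise value = 14.5000 > continuation, so V_d = 14.5000 (exercise)
Node 0 (S = 70): continuation = e^(−0.09)·[0.9767·0.1821 + 0.0233·14.5000] = 0.4714; exercise value = 4.0000 > continuation, so V_0 = 4.0000 (exercise)

4.00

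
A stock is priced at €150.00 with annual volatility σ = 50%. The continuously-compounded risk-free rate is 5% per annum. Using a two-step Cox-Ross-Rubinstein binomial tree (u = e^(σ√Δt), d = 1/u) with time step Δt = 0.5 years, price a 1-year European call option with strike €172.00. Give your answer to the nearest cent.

CRR parameters: u = e^(σ√Δt) = e^(0.5·√0.5) = 1.4241, d = 1/u = 0.7022
Per-period rate: rΔt = 0.05·0.5 = 0.025, so R = e^0.025 = 1.0253
Risk-neutral probability p = (e^0.025 − 0.7022)/(1.4241 − 0.7022) = 0.3231/0.7219 = 0.4476
Terminal stock prices: S_uu = 304.2, S_ud = 150, S_dd = 73.96
Terminal payoffs (S − K): max(132.2, 0) = 132.2, max(-22, 0) = 0, max(-98.04, 0) = 0
Node u (S = 213.6): V_u = e^(−0.025)·[0.4476·132.2172 + 0.5524·0.0000] = 57.7176
Node d (S = 105.3): V_d = e^(−0.025)·[0.4476·0.0000 + 0.5524·0.0000] = 0.0000
Node 0 (S = 150): V_0 = e^(−0.025)·[0.4476·57.7176 + 0.5524·0.0000] = 25.1958

€25.20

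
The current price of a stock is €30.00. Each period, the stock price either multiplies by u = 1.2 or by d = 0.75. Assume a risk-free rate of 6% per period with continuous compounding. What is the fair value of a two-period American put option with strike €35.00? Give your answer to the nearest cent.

Risk-neutral probability p = (e^0.06 − 0.75)/(1.2 − 0.75) = 0.3118/0.4500 = 0.6930
Terminal stock prices: S_uu = 43.2, S_ud = 27, S_dd = 16.88
Terminal payoffs (K − S): max(-8.2, 0) = 0, max(8, 0) = 8, max(18.12, 0) = 18.12
Node u (S = 36): continuation = e^(−0.06)·[0.6930·0.0000 + 0.3070·8.0000] = 2.3132; exercise value = 0.0000 ≤ continuation, so V_u = 2.3132
Node d (S = 22.5): continuation = e^(−0.06)·[0.6930·8.0000 + 0.3070·18.1250] = 10.4618; exercise value = 12.5000 > continuation, so V_d = 12.5000 (exercise)
Node 0 (S = 30): continuation = e^(−0.06)·[0.6930·2.3132 + 0.3070·12.5000] = 5.1240; exercise value = 5.0000 ≤ continuation, so V_0 = 5.1240

€5.12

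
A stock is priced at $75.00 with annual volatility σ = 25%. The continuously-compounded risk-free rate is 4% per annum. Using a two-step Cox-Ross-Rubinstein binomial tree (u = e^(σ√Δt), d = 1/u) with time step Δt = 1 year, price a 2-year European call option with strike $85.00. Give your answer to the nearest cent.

$9.60

CRR parameters: u = e^(σ√Δt) = e^(0.25·√1) = 1.2840, d = 1/u = 0.7788
Per-period rate: rΔt = 0.04·1 = 0.04, so R = e^0.04 = 1.0408
Risk-neutral probability p = (e^0.04 − 0.7788)/(1.2840 − 0.7788) = 0.2620/0.5052 = 0.5186
Terminal stock prices: S_uu = 123.7, S_ud = 75, S_dd = 45.49
Terminal payoffs (S − K): max(38.65, 0) = 38.65, max(-10, 0) = 0, max(-39.51, 0) = 0
Node u (S = 96.3): V_u = e^(−0.04)·[0.5186·38.6541 + 0.4814·0.0000] = 19.2600
Node d (S = 58.41): V_d = e^(−0.04)·[0.5186·0.0000 + 0.4814·0.0000] = 0.0000
Node 0 (S = 75): V_0 = e^(−0.04)·[0.5186·19.2600 + 0.4814·0.0000] = 9.5966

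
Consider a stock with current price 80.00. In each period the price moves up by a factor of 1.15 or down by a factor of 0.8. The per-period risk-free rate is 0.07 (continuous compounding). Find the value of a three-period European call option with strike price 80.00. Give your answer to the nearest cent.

17.46

Risk-neutral probability p = (e^0.07 − 0.8)/(1.15 − 0.8) = 0.2725/0.3500 = 0.7786
Terminal stock prices: S_uuu = 121.7, S_uud = 84.64, S_udd = 58.88, S_ddd = 40.96
Terminal payoffs (S − K): max(41.67, 0) = 41.67, max(4.64, 0) = 4.64, max(-21.12, 0) = 0, max(-39.04, 0) = 0
Node uu (S = 105.8): V_uu = e^(−0.07)·[0.7786·41.6700 + 0.2214·4.6400] = 31.2085
Node ud (S = 73.6): V_ud = e^(−0.07)·[0.7786·4.6400 + 0.2214·0.0000] = 3.3684
Node dd (S = 51.2): V_dd = e^(−0.07)·[0.7786·0.0000 + 0.2214·0.0000] = 0.0000
Node u (S = 92): V_u = e^(−0.07)·[0.7786·31.2085 + 0.2214·3.3684] = 23.3514
Node d (S = 64): V_d = e^(−0.07)·[0.7786·3.3684 + 0.2214·0.0000] = 2.4453
Node 0 (S = 80): V_0 = e^(−0.07)·[0.7786·23.3514 + 0.2214·2.4453] = 17.4569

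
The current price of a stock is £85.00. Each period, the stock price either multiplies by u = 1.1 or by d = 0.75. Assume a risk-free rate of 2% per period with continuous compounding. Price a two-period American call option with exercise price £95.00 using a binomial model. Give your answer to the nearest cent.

Risk-neutral probability p = (e^0.02 − 0.75)/(1.1 − 0.75) = 0.2702/0.3500 = 0.7720
Terminal stock prices: S_uu = 102.9, S_ud = 70.13, S_dd = 47.81
Terminal payoffs (S − K): max(7.85, 0) = 7.85, max(-24.87, 0) = 0, max(-47.19, 0) = 0
Node u (S = 93.5): continuation = e^(−0.02)·[0.7720·7.8500 + 0.2280·0.0000] = 5.9402; exercise value = 0.0000 ≤ continuation, so V_u = 5.9402
Node d (S = 63.75): continuation = e^(−0.02)·[0.7720·0.0000 + 0.2280·0.0000] = 0.0000; exercise value = 0.0000 ≤ continuation, so V_d = 0.0000
Node 0 (S = 85): continuation = e^(−0.02)·[0.7720·5.9402 + 0.2280·0.0000] = 4.4951; exercise value = 0.0000 ≤ continuation, so V_0 = 4.4951

£4.50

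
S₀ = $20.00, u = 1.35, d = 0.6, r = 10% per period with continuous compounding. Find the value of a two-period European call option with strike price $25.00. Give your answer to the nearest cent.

Risk-neutral probability p = (e^0.1 − 0.6)/(1.35 − 0.6) = 0.5052/0.7500 = 0.6736
Terminal stock prices: S_uu = 36.45, S_ud = 16.2, S_dd = 7.2
Terminal payoffs (S − K): max(11.45, 0) = 11.45, max(-8.8, 0) = 0, max(-17.8, 0) = 0
Node u (S = 27): V_u = e^(−0.1)·[0.6736·11.4500 + 0.3264·0.0000] = 6.9784
Node d (S = 12): V_d = e^(−0.1)·[0.6736·0.0000 + 0.3264·0.0000] = 0.0000
Node 0 (S = 20): V_0 = e^(−0.1)·[0.6736·6.9784 + 0.3264·0.0000] = 4.2531

$4.25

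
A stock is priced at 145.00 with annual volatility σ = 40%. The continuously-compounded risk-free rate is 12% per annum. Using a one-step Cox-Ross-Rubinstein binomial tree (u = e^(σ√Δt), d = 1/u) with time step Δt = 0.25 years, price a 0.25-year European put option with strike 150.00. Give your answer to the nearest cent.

CRR parameters: u = e^(σ√Δt) = e^(0.4·√0.25) = 1.2214, d = 1/u = 0.8187
Per-period rate: rΔt = 0.12·0.25 = 0.03, so R = e^0.03 = 1.0305
Risk-neutral probability p = (e^0.03 − 0.8187)/(1.2214 − 0.8187) = 0.2117/0.4027 = 0.5258
Terminal stock prices: S_u = 177.1, S_d = 118.7
Terminal payoffs (K − S): max(-27.1, 0) = 0, max(31.28, 0) = 31.28
Node 0 (S = 145): V_0 = e^(−0.03)·[0.5258·0.0000 + 0.4742·31.2840] = 14.3965

14.40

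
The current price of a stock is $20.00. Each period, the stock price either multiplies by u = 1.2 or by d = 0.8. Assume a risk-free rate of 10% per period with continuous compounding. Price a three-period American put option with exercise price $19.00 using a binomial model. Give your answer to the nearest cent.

$0.76

Risk-neutral probability p = (e^0.1 − 0.8)/(1.2 − 0.8) = 0.3052/0.4000 = 0.7629
Terminal stock prices: S_uuu = 34.56, S_uud = 23.04, S_udd = 15.36, S_ddd = 10.24
Terminal payoffs (K − S): max(-15.56, 0) = 0, max(-4.04, 0) = 0, max(3.64, 0) = 3.64, max(8.76, 0) = 8.76
Node uu (S = 28.8): continuation = e^(−0.1)·[0.7629·0.0000 + 0.2371·0.0000] = 0.0000; exercise value = 0.0000 ≤ continuation, so V_uu = 0.0000
Node ud (S = 19.2): continuation = e^(−0.1)·[0.7629·0.0000 + 0.2371·3.6400] = 0.7808; exercise value = 0.0000 ≤ continuation, so V_ud = 0.7808
Node dd (S = 12.8): continuation = e^(−0.1)·[0.7629·3.6400 + 0.2371·8.7600] = 4.3919; exercise value = 6.2000 > continuation, so V_dd = 6.2000 (exercise)
Node u (S = 24): continuation = e^(−0.1)·[0.7629·0.0000 + 0.2371·0.7808] = 0.1675; exercise value = 0.0000 ≤ continuation, so V_u = 0.1675
Node d (S = 16): continuation = e^(−0.1)·[0.7629·0.7808 + 0.2371·6.2000] = 1.8690; exercise value = 3.0000 > continuation, so V_d = 3.0000 (exercise)
Node 0 (S = 20): continuation = e^(−0.1)·[0.7629·0.1675 + 0.2371·3.0000] = 0.7592; exercise value = 0.0000 ≤ continuation, so V_0 = 0.7592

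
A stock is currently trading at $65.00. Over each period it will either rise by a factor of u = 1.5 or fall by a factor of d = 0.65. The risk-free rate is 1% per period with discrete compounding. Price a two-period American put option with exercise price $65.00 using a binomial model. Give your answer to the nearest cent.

$13.37

Risk-neutral probability p = (1 + 0.01 − 0.65)/(1.5 − 0.65) = 0.3600/0.8500 = 0.4235
Terminal stock prices: S_uu = 146.2, S_ud = 63.38, S_dd = 27.46
Terminal payoffs (K − S): max(-81.25, 0) = 0, max(1.625, 0) = 1.625, max(37.54, 0) = 37.54
Node u (S = 97.5): continuation = 1/1.01·[0.4235·0.0000 + 0.5765·1.6250] = 0.9275; exercise value = 0.0000 ≤ continuation, so V_u = 0.9275
Node d (S = 42.25): continuation = 1/1.01·[0.4235·1.6250 + 0.5765·37.5375] = 22.1064; exercise value = 22.7500 > continuation, so V_d = 22.7500 (exercise)
Node 0 (S = 65): continuation = 1/1.01·[0.4235·0.9275 + 0.5765·22.7500] = 13.3738; exercise value = 0.0000 ≤ continuation, so V_0 = 13.3738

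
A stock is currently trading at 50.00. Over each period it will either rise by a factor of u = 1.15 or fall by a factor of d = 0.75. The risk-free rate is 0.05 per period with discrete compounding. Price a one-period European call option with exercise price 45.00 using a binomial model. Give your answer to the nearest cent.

8.93

Risk-neutral probability p = (1 + 0.05 − 0.75)/(1.15 − 0.75) = 0.3000/0.4000 = 0.7500
Terminal stock prices: S_u = 57.5, S_d = 37.5
Terminal payoffs (S − K): max(12.5, 0) = 12.5, max(-7.5, 0) = 0
Node 0 (S = 50): V_0 = 1/1.05·[0.7500·12.5000 + 0.2500·0.0000] = 8.9286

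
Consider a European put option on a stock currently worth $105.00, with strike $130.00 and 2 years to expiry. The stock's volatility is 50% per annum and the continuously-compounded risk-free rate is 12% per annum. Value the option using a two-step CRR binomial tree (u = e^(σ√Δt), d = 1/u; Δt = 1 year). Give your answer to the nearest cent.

$27.81

CRR parameters: u = e^(σ√Δt) = e^(0.5·√1) = 1.6487, d = 1/u = 0.6065
Per-period rate: rΔt = 0.12·1 = 0.12, so R = e^0.12 = 1.1275
Risk-neutral probability p = (e^0.12 − 0.6065)/(1.6487 − 0.6065) = 0.5210/1.0422 = 0.4999
Terminal stock prices: S_uu = 285.4, S_ud = 105, S_dd = 38.63
Terminal payoffs (K − S): max(-155.4, 0) = 0, max(25, 0) = 25, max(91.37, 0) = 91.37
Node u (S = 173.1): V_u = e^(−0.12)·[0.4999·0.0000 + 0.5001·25.0000] = 11.0893
Node d (S = 63.69): V_d = e^(−0.12)·[0.4999·25.0000 + 0.5001·91.3727] = 51.6139
Node 0 (S = 105): V_0 = e^(−0.12)·[0.4999·11.0893 + 0.5001·51.6139] = 27.8108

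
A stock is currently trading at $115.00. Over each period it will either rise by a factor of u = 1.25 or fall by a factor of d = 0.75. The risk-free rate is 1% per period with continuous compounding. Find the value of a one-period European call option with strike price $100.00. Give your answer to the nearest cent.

$22.53

Risk-neutral probability p = (e^0.01 − 0.75)/(1.25 − 0.75) = 0.2601/0.5000 = 0.5201
Terminal stock prices: S_u = 143.8, S_d = 86.25
Terminal payoffs (S − K): max(43.75, 0) = 43.75, max(-13.75, 0) = 0
Node 0 (S = 115): V_0 = e^(−0.01)·[0.5201·43.7500 + 0.4799·0.0000] = 22.5280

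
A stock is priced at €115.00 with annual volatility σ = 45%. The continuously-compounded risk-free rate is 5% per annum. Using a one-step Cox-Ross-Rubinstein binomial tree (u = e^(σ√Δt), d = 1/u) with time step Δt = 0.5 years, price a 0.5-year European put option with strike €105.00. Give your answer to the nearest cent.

CRR parameters: u = e^(σ√Δt) = e^(0.45·√0.5) = 1.3746, d = 1/u = 0.7275
Per-period rate: rΔt = 0.05·0.5 = 0.025, so R = e^0.025 = 1.0253
Risk-neutral probability p = (e^0.025 − 0.7275)/(1.3746 − 0.7275) = 0.2979/0.6472 = 0.4602
Terminal stock prices: S_u = 158.1, S_d = 83.66
Terminal payoffs (K − S): max(-53.08, 0) = 0, max(21.34, 0) = 21.34
Node 0 (S = 115): V_0 = e^(−0.025)·[0.4602·0.0000 + 0.5398·21.3422] = 11.2355

€11.24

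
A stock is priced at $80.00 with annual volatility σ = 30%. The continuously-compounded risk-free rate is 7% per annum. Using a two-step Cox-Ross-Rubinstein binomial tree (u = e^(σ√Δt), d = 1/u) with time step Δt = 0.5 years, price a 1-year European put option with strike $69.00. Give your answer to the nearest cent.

$3.42

CRR parameters: u = e^(σ√Δt) = e^(0.3·√0.5) = 1.2363, d = 1/u = 0.8089
Per-period rate: rΔt = 0.07·0.5 = 0.035, so R = e^0.035 = 1.0356
Risk-neutral probability p = (e^0.035 − 0.8089)/(1.2363 − 0.8089) = 0.2268/0.4275 = 0.5305
Terminal stock prices: S_uu = 122.3, S_ud = 80, S_dd = 52.34
Terminal payoffs (K − S): max(-53.28, 0) = 0, max(-11, 0) = 0, max(16.66, 0) = 16.66
Node u (S = 98.9): V_u = e^(−0.035)·[0.5305·0.0000 + 0.4695·0.0000] = 0.0000
Node d (S = 64.71): V_d = e^(−0.035)·[0.5305·0.0000 + 0.4695·16.6599] = 7.5529
Node 0 (S = 80): V_0 = e^(−0.035)·[0.5305·0.0000 + 0.4695·7.5529] = 3.4241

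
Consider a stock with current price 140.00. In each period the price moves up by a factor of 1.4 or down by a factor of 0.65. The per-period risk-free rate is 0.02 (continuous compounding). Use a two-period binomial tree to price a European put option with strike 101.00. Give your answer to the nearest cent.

Risk-neutral probability p = (e^0.02 − 0.65)/(1.4 − 0.65) = 0.3702/0.7500 = 0.4936
Terminal stock prices: S_uu = 274.4, S_ud = 127.4, S_dd = 59.15
Terminal payoffs (K − S): max(-173.4, 0) = 0, max(-26.4, 0) = 0, max(41.85, 0) = 41.85
Node u (S = 196): V_u = e^(−0.02)·[0.4936·0.0000 + 0.5064·0.0000] = 0.0000
Node d (S = 91): V_d = e^(−0.02)·[0.4936·0.0000 + 0.5064·41.8500] = 20.7731
Node 0 (S = 140): V_0 = e^(−0.02)·[0.4936·0.0000 + 0.5064·20.7731] = 10.3112

10.31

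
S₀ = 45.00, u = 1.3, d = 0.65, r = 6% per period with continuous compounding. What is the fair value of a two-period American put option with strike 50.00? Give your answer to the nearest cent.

9.63

Risk-neutral probability p = (e^0.06 − 0.65)/(1.3 − 0.65) = 0.4118/0.6500 = 0.6336
Terminal stock prices: S_uu = 76.05, S_ud = 38.02, S_dd = 19.01
Terminal payoffs (K − S): max(-26.05, 0) = 0, max(11.98, 0) = 11.98, max(30.99, 0) = 30.99
Node u (S = 58.5): continuation = e^(−0.06)·[0.6336·0.0000 + 0.3664·11.9750] = 4.1322; exercise value = 0.0000 ≤ continuation, so V_u = 4.1322
Node d (S = 29.25): continuation = e^(−0.06)·[0.6336·11.9750 + 0.3664·30.9875] = 17.8382; exercise value = 20.7500 > continuation, so V_d = 20.7500 (exercise)
Node 0 (S = 45): continuation = e^(−0.06)·[0.6336·4.1322 + 0.3664·20.7500] = 9.6258; exercise value = 5.0000 ≤ continuation, so V_0 = 9.6258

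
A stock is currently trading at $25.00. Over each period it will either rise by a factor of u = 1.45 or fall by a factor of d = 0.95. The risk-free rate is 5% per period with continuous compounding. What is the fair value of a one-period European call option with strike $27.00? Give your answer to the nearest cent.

$1.78

Risk-neutral probability p = (e^0.05 − 0.95)/(1.45 − 0.95) = 0.1013/0.5000 = 0.2025
Terminal stock prices: S_u = 36.25, S_d = 23.75
Terminal payoffs (S − K): max(9.25, 0) = 9.25, max(-3.25, 0) = 0
Node 0 (S = 25): V_0 = e^(−0.05)·[0.2025·9.2500 + 0.7975·0.0000] = 1.7821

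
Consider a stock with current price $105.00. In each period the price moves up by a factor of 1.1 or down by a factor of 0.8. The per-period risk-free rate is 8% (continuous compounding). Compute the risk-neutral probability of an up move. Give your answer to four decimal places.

Risk-neutral probability p = (e^0.08 − 0.8)/(1.1 − 0.8) = 0.2833/0.3000 = 0.9443

p = 0.9443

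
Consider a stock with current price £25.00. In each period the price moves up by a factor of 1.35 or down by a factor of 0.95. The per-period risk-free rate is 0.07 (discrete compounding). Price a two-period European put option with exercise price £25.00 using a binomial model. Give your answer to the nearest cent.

£1.04

Risk-neutral probability p = (1 + 0.07 − 0.95)/(1.35 − 0.95) = 0.1200/0.4000 = 0.3000
Terminal stock prices: S_uu = 45.56, S_ud = 32.06, S_dd = 22.56
Terminal payoffs (K − S): max(-20.56, 0) = 0, max(-7.062, 0) = 0, max(2.438, 0) = 2.438
Node u (S = 33.75): V_u = 1/1.07·[0.3000·0.0000 + 0.7000·0.0000] = 0.0000
Node d (S = 23.75): V_d = 1/1.07·[0.3000·0.0000 + 0.7000·2.4375] = 1.5946
Node 0 (S = 25): V_0 = 1/1.07·[0.3000·0.0000 + 0.7000·1.5946] = 1.0432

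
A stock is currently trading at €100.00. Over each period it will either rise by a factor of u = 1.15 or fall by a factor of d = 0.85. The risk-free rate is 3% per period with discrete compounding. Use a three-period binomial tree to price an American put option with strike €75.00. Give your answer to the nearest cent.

€0.80

Risk-neutral probability p = (1 + 0.03 − 0.85)/(1.15 − 0.85) = 0.1800/0.3000 = 0.6000
Terminal stock prices: S_uuu = 152.1, S_uud = 112.4, S_udd = 83.09, S_ddd = 61.41
Terminal payoffs (K − S): max(-77.09, 0) = 0, max(-37.41, 0) = 0, max(-8.087, 0) = 0, max(13.59, 0) = 13.59
Node uu (S = 132.2): continuation = 1/1.03·[0.6000·0.0000 + 0.4000·0.0000] = 0.0000; exercise value = 0.0000 ≤ continuation, so V_uu = 0.0000
Node ud (S = 97.75): continuation = 1/1.03·[0.6000·0.0000 + 0.4000·0.0000] = 0.0000; exercise value = 0.0000 ≤ continuation, so V_ud = 0.0000
Node dd (S = 72.25): continuation = 1/1.03·[0.6000·0.0000 + 0.4000·13.5875] = 5.2767; exercise value = 2.7500 ≤ continuation, so V_dd = 5.2767
Node u (S = 115): continuation = 1/1.03·[0.6000·0.0000 + 0.4000·0.0000] = 0.0000; exercise value = 0.0000 ≤ continuation, so V_u = 0.0000
Node d (S = 85): continuation = 1/1.03·[0.6000·0.0000 + 0.4000·5.2767] = 2.0492; exercise value = 0.0000 ≤ continuation, so V_d = 2.0492
Node 0 (S = 100): continuation = 1/1.03·[0.6000·0.0000 + 0.4000·2.0492] = 0.7958; exercise value = 0.0000 ≤ continuation, so V_0 = 0.7958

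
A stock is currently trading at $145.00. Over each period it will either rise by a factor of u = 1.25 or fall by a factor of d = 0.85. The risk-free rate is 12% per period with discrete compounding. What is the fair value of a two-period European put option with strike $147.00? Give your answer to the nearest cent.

Risk-neutral probability p = (1 + 0.12 − 0.85)/(1.25 − 0.85) = 0.2700/0.4000 = 0.6750
Terminal stock prices: S_uu = 226.6, S_ud = 154.1, S_dd = 104.8
Terminal payoffs (K − S): max(-79.56, 0) = 0, max(-7.062, 0) = 0, max(42.24, 0) = 42.24
Node u (S = 181.2): V_u = 1/1.12·[0.6750·0.0000 + 0.3250·0.0000] = 0.0000
Node d (S = 123.2): V_d = 1/1.12·[0.6750·0.0000 + 0.3250·42.2375] = 12.2564
Node 0 (S = 145): V_0 = 1/1.12·[0.6750·0.0000 + 0.3250·12.2564] = 3.5565

$3.56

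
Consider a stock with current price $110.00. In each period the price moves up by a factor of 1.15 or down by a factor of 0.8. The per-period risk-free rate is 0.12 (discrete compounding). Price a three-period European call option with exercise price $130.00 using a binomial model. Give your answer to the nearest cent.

$20.29

Risk-neutral probability p = (1 + 0.12 − 0.8)/(1.15 − 0.8) = 0.3200/0.3500 = 0.9143
Terminal stock prices: S_uuu = 167.3, S_uud = 116.4, S_udd = 80.96, S_ddd = 56.32
Terminal payoffs (S − K): max(37.3, 0) = 37.3, max(-13.62, 0) = 0, max(-49.04, 0) = 0, max(-73.68, 0) = 0
Node uu (S = 145.5): V_uu = 1/1.12·[0.9143·37.2962 + 0.0857·0.0000] = 30.4459
Node ud (S = 101.2): V_ud = 1/1.12·[0.9143·0.0000 + 0.0857·0.0000] = 0.0000
Node dd (S = 70.4): V_dd = 1/1.12·[0.9143·0.0000 + 0.0857·0.0000] = 0.0000
Node u (S = 126.5): V_u = 1/1.12·[0.9143·30.4459 + 0.0857·0.0000] = 24.8538
Node d (S = 88): V_d = 1/1.12·[0.9143·0.0000 + 0.0857·0.0000] = 0.0000
Node 0 (S = 110): V_0 = 1/1.12·[0.9143·24.8538 + 0.0857·0.0000] = 20.2888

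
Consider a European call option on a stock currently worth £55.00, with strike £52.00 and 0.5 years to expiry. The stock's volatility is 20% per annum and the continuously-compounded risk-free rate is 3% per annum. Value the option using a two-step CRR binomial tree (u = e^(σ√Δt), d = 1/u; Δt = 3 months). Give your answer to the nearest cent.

CRR parameters: u = e^(σ√Δt) = e^(0.2·√0.25) = 1.1052, d = 1/u = 0.9048
Per-period rate: rΔt = 0.03·0.25 = 0.0075, so R = e^0.0075 = 1.0075
Risk-neutral probability p = (e^0.0075 − 0.9048)/(1.1052 − 0.9048) = 0.1027/0.2003 = 0.5126
Terminal stock prices: S_uu = 67.18, S_ud = 55, S_dd = 45.03
Terminal payoffs (S − K): max(15.18, 0) = 15.18, max(3, 0) = 3, max(-6.97, 0) = 0
Node u (S = 60.78): V_u = e^(−0.0075)·[0.5126·15.1772 + 0.4874·3.0000] = 9.1729
Node d (S = 49.77): V_d = e^(−0.0075)·[0.5126·3.0000 + 0.4874·0.0000] = 1.5263
Node 0 (S = 55): V_0 = e^(−0.0075)·[0.5126·9.1729 + 0.4874·1.5263] = 5.4053

£5.41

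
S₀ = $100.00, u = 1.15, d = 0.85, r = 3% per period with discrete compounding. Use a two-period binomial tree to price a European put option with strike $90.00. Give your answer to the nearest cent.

$2.68

Risk-neutral probability p = (1 + 0.03 − 0.85)/(1.15 − 0.85) = 0.1800/0.3000 = 0.6000
Terminal stock prices: S_uu = 132.2, S_ud = 97.75, S_dd = 72.25
Terminal payoffs (K − S): max(-42.25, 0) = 0, max(-7.75, 0) = 0, max(17.75, 0) = 17.75
Node u (S = 115): V_u = 1/1.03·[0.6000·0.0000 + 0.4000·0.0000] = 0.0000
Node d (S = 85): V_d = 1/1.03·[0.6000·0.0000 + 0.4000·17.7500] = 6.8932
Node 0 (S = 100): V_0 = 1/1.03·[0.6000·0.0000 + 0.4000·6.8932] = 2.6770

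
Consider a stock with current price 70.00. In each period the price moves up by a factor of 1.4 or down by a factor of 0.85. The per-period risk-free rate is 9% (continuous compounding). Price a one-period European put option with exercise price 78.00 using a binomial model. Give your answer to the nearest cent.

Risk-neutral probability p = (e^0.09 − 0.85)/(1.4 − 0.85) = 0.2442/0.5500 = 0.4440
Terminal stock prices: S_u = 98, S_d = 59.5
Terminal payoffs (K − S): max(-20, 0) = 0, max(18.5, 0) = 18.5
Node 0 (S = 70): V_0 = e^(−0.09)·[0.4440·0.0000 + 0.5560·18.5000] = 9.4015

9.40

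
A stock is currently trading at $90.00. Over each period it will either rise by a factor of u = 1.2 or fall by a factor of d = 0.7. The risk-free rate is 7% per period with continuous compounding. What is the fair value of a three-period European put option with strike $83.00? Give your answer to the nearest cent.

Risk-neutral probability p = (e^0.07 − 0.7)/(1.2 − 0.7) = 0.3725/0.5000 = 0.7450
Terminal stock prices: S_uuu = 155.5, S_uud = 90.72, S_udd = 52.92, S_ddd = 30.87
Terminal payoffs (K − S): max(-72.52, 0) = 0, max(-7.72, 0) = 0, max(30.08, 0) = 30.08, max(52.13, 0) = 52.13
Node uu (S = 129.6): V_uu = e^(−0.07)·[0.7450·0.0000 + 0.2550·0.0000] = 0.0000
Node ud (S = 75.6): V_ud = e^(−0.07)·[0.7450·0.0000 + 0.2550·30.0800] = 7.1514
Node dd (S = 44.1): V_dd = e^(−0.07)·[0.7450·30.0800 + 0.2550·52.1300] = 33.2887
Node u (S = 108): V_u = e^(−0.07)·[0.7450·0.0000 + 0.2550·7.1514] = 1.7002
Node d (S = 63): V_d = e^(−0.07)·[0.7450·7.1514 + 0.2550·33.2887] = 12.8819
Node 0 (S = 90): V_0 = e^(−0.07)·[0.7450·1.7002 + 0.2550·12.8819] = 4.2437

$4.24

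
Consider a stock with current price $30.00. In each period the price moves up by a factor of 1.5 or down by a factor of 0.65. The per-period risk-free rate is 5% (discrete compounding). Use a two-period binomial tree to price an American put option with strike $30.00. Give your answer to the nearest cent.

Risk-neutral probability p = (1 + 0.05 − 0.65)/(1.5 − 0.65) = 0.4000/0.8500 = 0.4706
Terminal stock prices: S_uu = 67.5, S_ud = 29.25, S_dd = 12.68
Terminal payoffs (K − S): max(-37.5, 0) = 0, max(0.75, 0) = 0.75, max(17.32, 0) = 17.32
Node u (S = 45): continuation = 1/1.05·[0.4706·0.0000 + 0.5294·0.7500] = 0.3782; exercise value = 0.0000 ≤ continuation, so V_u = 0.3782
Node d (S = 19.5): continuation = 1/1.05·[0.4706·0.7500 + 0.5294·17.3250] = 9.0714; exercise value = 10.5000 > continuation, so V_d = 10.5000 (exercise)
Node 0 (S = 30): continuation = 1/1.05·[0.4706·0.3782 + 0.5294·10.5000] = 5.4636; exercise value = 0.0000 ≤ continuation, so V_0 = 5.4636

$5.46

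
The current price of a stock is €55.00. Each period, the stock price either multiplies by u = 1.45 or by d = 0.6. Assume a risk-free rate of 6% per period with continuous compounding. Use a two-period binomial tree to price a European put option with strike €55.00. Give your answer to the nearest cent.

Risk-neutral probability p = (e^0.06 − 0.6)/(1.45 − 0.6) = 0.4618/0.8500 = 0.5433
Terminal stock prices: S_uu = 115.6, S_ud = 47.85, S_dd = 19.8
Terminal payoffs (K − S): max(-60.64, 0) = 0, max(7.15, 0) = 7.15, max(35.2, 0) = 35.2
Node u (S = 79.75): V_u = e^(−0.06)·[0.5433·0.0000 + 0.4567·7.1500] = 3.0750
Node d (S = 33): V_d = e^(−0.06)·[0.5433·7.1500 + 0.4567·35.2000] = 18.7970
Node 0 (S = 55): V_0 = e^(−0.06)·[0.5433·3.0750 + 0.4567·18.7970] = 9.6575

€9.66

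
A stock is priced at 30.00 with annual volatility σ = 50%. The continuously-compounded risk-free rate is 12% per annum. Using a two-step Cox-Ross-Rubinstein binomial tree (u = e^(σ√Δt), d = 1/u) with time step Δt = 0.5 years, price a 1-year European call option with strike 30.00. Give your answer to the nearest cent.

6.79

CRR parameters: u = e^(σ√Δt) = e^(0.5·√0.5) = 1.4241, d = 1/u = 0.7022
Per-period rate: rΔt = 0.12·0.5 = 0.06, so R = e^0.06 = 1.0618
Risk-neutral probability p = (e^0.06 − 0.7022)/(1.4241 − 0.7022) = 0.3596/0.7219 = 0.4982
Terminal stock prices: S_uu = 60.84, S_ud = 30, S_dd = 14.79
Terminal payoffs (S − K): max(30.84, 0) = 30.84, max(0, 0) = 0, max(-15.21, 0) = 0
Node u (S = 42.72): V_u = e^(−0.06)·[0.4982·30.8434 + 0.5018·0.0000] = 14.4706
Node d (S = 21.07): V_d = e^(−0.06)·[0.4982·0.0000 + 0.5018·0.0000] = 0.0000
Node 0 (S = 30): V_0 = e^(−0.06)·[0.4982·14.4706 + 0.5018·0.0000] = 6.7891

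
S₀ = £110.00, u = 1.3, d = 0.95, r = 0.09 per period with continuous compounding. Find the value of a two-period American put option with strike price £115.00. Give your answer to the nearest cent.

Risk-neutral probability p = (e^0.09 − 0.95)/(1.3 − 0.95) = 0.1442/0.3500 = 0.4119
Terminal stock prices: S_uu = 185.9, S_ud = 135.8, S_dd = 99.27
Terminal payoffs (K − S): max(-70.9, 0) = 0, max(-20.85, 0) = 0, max(15.73, 0) = 15.73
Node u (S = 143): continuation = e^(−0.09)·[0.4119·0.0000 + 0.5881·0.0000] = 0.0000; exercise value = 0.0000 ≤ continuation, so V_u = 0.0000
Node d (S = 104.5): continuation = e^(−0.09)·[0.4119·0.0000 + 0.5881·15.7250] = 8.4515; exercise value = 10.5000 > continuation, so V_d = 10.5000 (exercise)
Node 0 (S = 110): continuation = e^(−0.09)·[0.4119·0.0000 + 0.5881·10.5000] = 5.6433; exercise value = 5.0000 ≤ continuation, so V_0 = 5.6433

£5.64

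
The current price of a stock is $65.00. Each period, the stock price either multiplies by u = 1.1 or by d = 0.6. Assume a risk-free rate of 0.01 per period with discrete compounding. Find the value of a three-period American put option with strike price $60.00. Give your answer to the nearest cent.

Risk-neutral probability p = (1 + 0.01 − 0.6)/(1.1 − 0.6) = 0.4100/0.5000 = 0.8200
Terminal stock prices: S_uuu = 86.52, S_uud = 47.19, S_udd = 25.74, S_ddd = 14.04
Terminal payoffs (K − S): max(-26.52, 0) = 0, max(12.81, 0) = 12.81, max(34.26, 0) = 34.26, max(45.96, 0) = 45.96
Node uu (S = 78.65): continuation = 1/1.01·[0.8200·0.0000 + 0.1800·12.8100] = 2.2830; exercise value = 0.0000 ≤ continuation, so V_uu = 2.2830
Node ud (S = 42.9): continuation = 1/1.01·[0.8200·12.8100 + 0.1800·34.2600] = 16.5059; exercise value = 17.1000 > continuation, so V_ud = 17.1000 (exercise)
Node dd (S = 23.4): continuation = 1/1.01·[0.8200·34.2600 + 0.1800·45.9600] = 36.0059; exercise value = 36.6000 > continuation, so V_dd = 36.6000 (exercise)
Node u (S = 71.5): continuation = 1/1.01·[0.8200·2.2830 + 0.1800·17.1000] = 4.9010; exercise value = 0.0000 ≤ continuation, so V_u = 4.9010
Node d (S = 39): continuation = 1/1.01·[0.8200·17.1000 + 0.1800·36.6000] = 20.4059; exercise value = 21.0000 > continuation, so V_d = 21.0000 (exercise)
Node 0 (S = 65): continuation = 1/1.01·[0.8200·4.9010 + 0.1800·21.0000] = 7.7216; exercise value = 0.0000 ≤ continuation, so V_0 = 7.7216

$7.72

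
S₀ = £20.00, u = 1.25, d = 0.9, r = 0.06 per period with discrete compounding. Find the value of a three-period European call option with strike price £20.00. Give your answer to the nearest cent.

Risk-neutral probability p = (1 + 0.06 − 0.9)/(1.25 − 0.9) = 0.1600/0.3500 = 0.4571
Terminal stock prices: S_uuu = 39.06, S_uud = 28.12, S_udd = 20.25, S_ddd = 14.58
Terminal payoffs (S − K): max(19.06, 0) = 19.06, max(8.125, 0) = 8.125, max(0.25, 0) = 0.25, max(-5.42, 0) = 0
Node uu (S = 31.25): V_uu = 1/1.06·[0.4571·19.0625 + 0.5429·8.1250] = 12.3821
Node ud (S = 22.5): V_ud = 1/1.06·[0.4571·8.1250 + 0.5429·0.2500] = 3.6321
Node dd (S = 16.2): V_dd = 1/1.06·[0.4571·0.2500 + 0.5429·0.0000] = 0.1078
Node u (S = 25): V_u = 1/1.06·[0.4571·12.3821 + 0.5429·3.6321] = 7.2001
Node d (S = 18): V_d = 1/1.06·[0.4571·3.6321 + 0.5429·0.1078] = 1.6216
Node 0 (S = 20): V_0 = 1/1.06·[0.4571·7.2001 + 0.5429·1.6216] = 3.9356

£3.94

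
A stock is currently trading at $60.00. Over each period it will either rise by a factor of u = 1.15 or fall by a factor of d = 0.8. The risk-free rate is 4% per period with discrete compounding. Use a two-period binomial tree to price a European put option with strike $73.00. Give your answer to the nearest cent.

$10.25

Risk-neutral probability p = (1 + 0.04 − 0.8)/(1.15 − 0.8) = 0.2400/0.3500 = 0.6857
Terminal stock prices: S_uu = 79.35, S_ud = 55.2, S_dd = 38.4
Terminal payoffs (K − S): max(-6.35, 0) = 0, max(17.8, 0) = 17.8, max(34.6, 0) = 34.6
Node u (S = 69): V_u = 1/1.04·[0.6857·0.0000 + 0.3143·17.8000] = 5.3791
Node d (S = 48): V_d = 1/1.04·[0.6857·17.8000 + 0.3143·34.6000] = 22.1923
Node 0 (S = 60): V_0 = 1/1.04·[0.6857·5.3791 + 0.3143·22.1923] = 10.2531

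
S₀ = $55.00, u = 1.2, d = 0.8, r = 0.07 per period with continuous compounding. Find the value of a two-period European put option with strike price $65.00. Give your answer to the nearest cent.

Risk-neutral probability p = (e^0.07 − 0.8)/(1.2 − 0.8) = 0.2725/0.4000 = 0.6813
Terminal stock prices: S_uu = 79.2, S_ud = 52.8, S_dd = 35.2
Terminal payoffs (K − S): max(-14.2, 0) = 0, max(12.2, 0) = 12.2, max(29.8, 0) = 29.8
Node u (S = 66): V_u = e^(−0.07)·[0.6813·0.0000 + 0.3187·12.2000] = 3.6256
Node d (S = 44): V_d = e^(−0.07)·[0.6813·12.2000 + 0.3187·29.8000] = 16.6056
Node 0 (S = 55): V_0 = e^(−0.07)·[0.6813·3.6256 + 0.3187·16.6056] = 7.2379

$7.24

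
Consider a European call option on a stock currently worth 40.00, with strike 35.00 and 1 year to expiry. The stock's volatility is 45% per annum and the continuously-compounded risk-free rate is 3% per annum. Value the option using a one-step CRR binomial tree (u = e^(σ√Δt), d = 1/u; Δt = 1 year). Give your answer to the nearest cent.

CRR parameters: u = e^(σ√Δt) = e^(0.45·√1) = 1.5683, d = 1/u = 0.6376
Per-period rate: rΔt = 0.03·1 = 0.03, so R = e^0.03 = 1.0305
Risk-neutral probability p = (e^0.03 − 0.6376)/(1.5683 − 0.6376) = 0.3928/0.9307 = 0.4221
Terminal stock prices: S_u = 62.73, S_d = 25.51
Terminal payoffs (S − K): max(27.73, 0) = 27.73, max(-9.495, 0) = 0
Node 0 (S = 40): V_0 = e^(−0.03)·[0.4221·27.7325 + 0.5779·0.0000] = 11.3595

11.36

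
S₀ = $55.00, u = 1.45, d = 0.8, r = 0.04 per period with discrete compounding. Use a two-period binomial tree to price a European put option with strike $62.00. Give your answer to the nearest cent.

$9.86

Risk-neutral probability p = (1 + 0.04 − 0.8)/(1.45 − 0.8) = 0.2400/0.6500 = 0.3692
Terminal stock prices: S_uu = 115.6, S_ud = 63.8, S_dd = 35.2
Terminal payoffs (K − S): max(-53.64, 0) = 0, max(-1.8, 0) = 0, max(26.8, 0) = 26.8
Node u (S = 79.75): V_u = 1/1.04·[0.3692·0.0000 + 0.6308·0.0000] = 0.0000
Node d (S = 44): V_d = 1/1.04·[0.3692·0.0000 + 0.6308·26.8000] = 16.2544
Node 0 (S = 55): V_0 = 1/1.04·[0.3692·0.0000 + 0.6308·16.2544] = 9.8585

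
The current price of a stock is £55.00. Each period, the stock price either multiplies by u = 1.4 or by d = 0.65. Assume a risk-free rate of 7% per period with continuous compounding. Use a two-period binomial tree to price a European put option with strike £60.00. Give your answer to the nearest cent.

Risk-neutral probability p = (e^0.07 − 0.65)/(1.4 − 0.65) = 0.4225/0.7500 = 0.5633
Terminal stock prices: S_uu = 107.8, S_ud = 50.05, S_dd = 23.24
Terminal payoffs (K − S): max(-47.8, 0) = 0, max(9.95, 0) = 9.95, max(36.76, 0) = 36.76
Node u (S = 77): V_u = e^(−0.07)·[0.5633·0.0000 + 0.4367·9.9500] = 4.0510
Node d (S = 35.75): V_d = e^(−0.07)·[0.5633·9.9500 + 0.4367·36.7625] = 20.1936
Node 0 (S = 55): V_0 = e^(−0.07)·[0.5633·4.0510 + 0.4367·20.1936] = 10.3494

£10.35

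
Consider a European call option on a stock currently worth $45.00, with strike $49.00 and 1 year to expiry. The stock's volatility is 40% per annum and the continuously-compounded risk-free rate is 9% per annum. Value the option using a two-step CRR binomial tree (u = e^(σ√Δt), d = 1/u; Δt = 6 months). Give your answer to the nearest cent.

CRR parameters: u = e^(σ√Δt) = e^(0.4·√0.5) = 1.3269, d = 1/u = 0.7536
Per-period rate: rΔt = 0.09·0.5 = 0.045, so R = e^0.045 = 1.0460
Risk-neutral probability p = (e^0.045 − 0.7536)/(1.3269 − 0.7536) = 0.2924/0.5733 = 0.5100
Terminal stock prices: S_uu = 79.23, S_ud = 45, S_dd = 25.56
Terminal payoffs (S − K): max(30.23, 0) = 30.23, max(-4, 0) = 0, max(-23.44, 0) = 0
Node u (S = 59.71): V_u = e^(−0.045)·[0.5100·30.2294 + 0.4900·0.0000] = 14.7400
Node d (S = 33.91): V_d = e^(−0.045)·[0.5100·0.0000 + 0.4900·0.0000] = 0.0000
Node 0 (S = 45): V_0 = e^(−0.045)·[0.5100·14.7400 + 0.4900·0.0000] = 7.1873

$7.19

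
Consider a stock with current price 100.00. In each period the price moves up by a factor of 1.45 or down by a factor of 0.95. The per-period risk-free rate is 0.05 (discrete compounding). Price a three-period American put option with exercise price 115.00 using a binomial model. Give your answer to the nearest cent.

Risk-neutral probability p = (1 + 0.05 − 0.95)/(1.45 − 0.95) = 0.1000/0.5000 = 0.2000
Terminal stock prices: S_uuu = 304.9, S_uud = 199.7, S_udd = 130.9, S_ddd = 85.74
Terminal payoffs (K − S): max(-189.9, 0) = 0, max(-84.74, 0) = 0, max(-15.86, 0) = 0, max(29.26, 0) = 29.26
Node uu (S = 210.2): continuation = 1/1.05·[0.2000·0.0000 + 0.8000·0.0000] = 0.0000; exercise value = 0.0000 ≤ continuation, so V_uu = 0.0000
Node ud (S = 137.8): continuation = 1/1.05·[0.2000·0.0000 + 0.8000·0.0000] = 0.0000; exercise value = 0.0000 ≤ continuation, so V_ud = 0.0000
Node dd (S = 90.25): continuation = 1/1.05·[0.2000·0.0000 + 0.8000·29.2625] = 22.2952; exercise value = 24.7500 > continuation, so V_dd = 24.7500 (exercise)
Node u (S = 145): continuation = 1/1.05·[0.2000·0.0000 + 0.8000·0.0000] = 0.0000; exercise value = 0.0000 ≤ continuation, so V_u = 0.0000
Node d (S = 95): continuation = 1/1.05·[0.2000·0.0000 + 0.8000·24.7500] = 18.8571; exercise value = 20.0000 > continuation, so V_d = 20.0000 (exercise)
Node 0 (S = 100): continuation = 1/1.05·[0.2000·0.0000 + 0.8000·20.0000] = 15.2381; exercise value = 15.0000 ≤ continuation, so V_0 = 15.2381

15.24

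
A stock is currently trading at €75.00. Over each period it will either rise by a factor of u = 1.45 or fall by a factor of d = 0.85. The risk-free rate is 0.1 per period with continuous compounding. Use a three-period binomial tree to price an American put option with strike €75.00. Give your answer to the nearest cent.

Risk-neutral probability p = (e^0.1 − 0.85)/(1.45 − 0.85) = 0.2552/0.6000 = 0.4253
Terminal stock prices: S_uuu = 228.6, S_uud = 134, S_udd = 78.57, S_ddd = 46.06
Terminal payoffs (K − S): max(-153.6, 0) = 0, max(-59.03, 0) = 0, max(-3.572, 0) = 0, max(28.94, 0) = 28.94
Node uu (S = 157.7): continuation = e^(−0.1)·[0.4253·0.0000 + 0.5747·0.0000] = 0.0000; exercise value = 0.0000 ≤ continuation, so V_uu = 0.0000
Node ud (S = 92.44): continuation = e^(−0.1)·[0.4253·0.0000 + 0.5747·0.0000] = 0.0000; exercise value = 0.0000 ≤ continuation, so V_ud = 0.0000
Node dd (S = 54.19): continuation = e^(−0.1)·[0.4253·0.0000 + 0.5747·28.9406] = 15.0498; exercise value = 20.8125 > continuation, so V_dd = 20.8125 (exercise)
Node u (S = 108.8): continuation = e^(−0.1)·[0.4253·0.0000 + 0.5747·0.0000] = 0.0000; exercise value = 0.0000 ≤ continuation, so V_u = 0.0000
Node d (S = 63.75): continuation = e^(−0.1)·[0.4253·0.0000 + 0.5747·20.8125] = 10.8230; exercise value = 11.2500 > continuation, so V_d = 11.2500 (exercise)
Node 0 (S = 75): continuation = e^(−0.1)·[0.4253·0.0000 + 0.5747·11.2500] = 5.8503; exercise value = 0.0000 ≤ continuation, so V_0 = 5.8503

€5.85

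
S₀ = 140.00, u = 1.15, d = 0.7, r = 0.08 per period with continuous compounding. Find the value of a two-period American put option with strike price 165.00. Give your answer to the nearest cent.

Risk-neutral probability p = (e^0.08 − 0.7)/(1.15 − 0.7) = 0.3833/0.4500 = 0.8517
Terminal stock prices: S_uu = 185.1, S_ud = 112.7, S_dd = 68.6
Terminal payoffs (K − S): max(-20.15, 0) = 0, max(52.3, 0) = 52.3, max(96.4, 0) = 96.4
Node u (S = 161): continuation = e^(−0.08)·[0.8517·0.0000 + 0.1483·52.3000] = 7.1574; exercise value = 4.0000 ≤ continuation, so V_u = 7.1574
Node d (S = 98): continuation = e^(−0.08)·[0.8517·52.3000 + 0.1483·96.4000] = 54.3142; exercise value = 67.0000 > continuation, so V_d = 67.0000 (exercise)
Node 0 (S = 140): continuation = e^(−0.08)·[0.8517·7.1574 + 0.1483·67.0000] = 14.7968; exercise value = 25.0000 > continuation, so V_0 = 25.0000 (exercise)

25.00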